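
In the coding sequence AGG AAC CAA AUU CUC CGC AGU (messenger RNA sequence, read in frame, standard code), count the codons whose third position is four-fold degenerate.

2

Codon 1 AGG (Arg): third position 2-fold.
Codon 2 AAC (Asn): third position 2-fold.
Codon 3 CAA (Gln): third position 2-fold.
Codon 4 AUU (Ile): third position 3-fold.
Codon 5 CUC (Leu): third position 4-fold.
Codon 6 CGC (Arg): third position 4-fold.
Codon 7 AGU (Ser): third position 2-fold.
Four-fold degenerate third positions: 2.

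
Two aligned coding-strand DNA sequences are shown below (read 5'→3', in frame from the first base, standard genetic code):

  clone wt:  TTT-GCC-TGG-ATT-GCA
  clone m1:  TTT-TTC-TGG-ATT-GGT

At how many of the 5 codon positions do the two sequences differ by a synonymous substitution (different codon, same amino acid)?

Codon 1: TTT Phe / TTT Phe — identical.
Codon 2: GCC Ala / TTC Phe — nonsynonymous.
Codon 3: TGG Trp / TGG Trp — identical.
Codon 4: ATT Ile / ATT Ile — identical.
Codon 5: GCA Ala / GGT Gly — nonsynonymous.
Synonymous differences: 0.

0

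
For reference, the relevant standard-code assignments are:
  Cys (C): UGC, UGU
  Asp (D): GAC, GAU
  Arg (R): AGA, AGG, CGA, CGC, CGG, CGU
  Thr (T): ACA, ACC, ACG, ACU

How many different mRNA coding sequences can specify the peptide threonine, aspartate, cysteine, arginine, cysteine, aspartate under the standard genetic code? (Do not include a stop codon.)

384

Thr: 4 codons.
Asp: 2 codons.
Cys: 2 codons.
Arg: 6 codons.
Cys: 2 codons.
Asp: 2 codons.
4 × 2 × 2 × 6 × 2 × 2 = 384.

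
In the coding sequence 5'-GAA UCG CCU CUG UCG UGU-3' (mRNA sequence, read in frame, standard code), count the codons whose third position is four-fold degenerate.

4

Codon 1 GAA (Glu): third position 2-fold.
Codon 2 UCG (Ser): third position 4-fold.
Codon 3 CCU (Pro): third position 4-fold.
Codon 4 CUG (Leu): third position 4-fold.
Codon 5 UCG (Ser): third position 4-fold.
Codon 6 UGU (Cys): third position 2-fold.
Four-fold degenerate third positions: 4.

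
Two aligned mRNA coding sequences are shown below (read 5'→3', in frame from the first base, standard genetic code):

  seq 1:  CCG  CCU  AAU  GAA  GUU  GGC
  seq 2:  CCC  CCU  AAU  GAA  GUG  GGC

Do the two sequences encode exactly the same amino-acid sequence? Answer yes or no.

yes

Codon 1: CCG Pro / CCC Pro — synonymous.
Codon 2: CCU Pro / CCU Pro — identical.
Codon 3: AAU Asn / AAU Asn — identical.
Codon 4: GAA Glu / GAA Glu — identical.
Codon 5: GUU Val / GUG Val — synonymous.
Codon 6: GGC Gly / GGC Gly — identical.
Nonsynonymous differences: 0 → same protein.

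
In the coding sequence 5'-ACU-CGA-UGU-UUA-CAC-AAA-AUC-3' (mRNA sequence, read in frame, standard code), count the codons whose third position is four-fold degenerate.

Codon 1 ACU (Thr): third position 4-fold.
Codon 2 CGA (Arg): third position 4-fold.
Codon 3 UGU (Cys): third position 2-fold.
Codon 4 UUA (Leu): third position 2-fold.
Codon 5 CAC (His): third position 2-fold.
Codon 6 AAA (Lys): third position 2-fold.
Codon 7 AUC (Ile): third position 3-fold.
Four-fold degenerate third positions: 2.

2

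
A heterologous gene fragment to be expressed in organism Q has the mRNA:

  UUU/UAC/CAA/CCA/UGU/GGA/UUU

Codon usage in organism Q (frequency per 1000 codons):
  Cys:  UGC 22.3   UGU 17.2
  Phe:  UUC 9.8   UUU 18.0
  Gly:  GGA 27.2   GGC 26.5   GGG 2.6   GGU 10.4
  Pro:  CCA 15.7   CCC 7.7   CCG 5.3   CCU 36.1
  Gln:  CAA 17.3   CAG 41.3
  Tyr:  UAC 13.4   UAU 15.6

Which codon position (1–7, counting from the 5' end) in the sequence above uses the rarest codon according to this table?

Codon 1 UUU (Phe): 18.0 per 1000.
Codon 2 UAC (Tyr): 13.4 per 1000.
Codon 3 CAA (Gln): 17.3 per 1000.
Codon 4 CCA (Pro): 15.7 per 1000.
Codon 5 UGU (Cys): 17.2 per 1000.
Codon 6 GGA (Gly): 27.2 per 1000.
Codon 7 UUU (Phe): 18.0 per 1000.
Lowest frequency is 13.4 at codon 2.

2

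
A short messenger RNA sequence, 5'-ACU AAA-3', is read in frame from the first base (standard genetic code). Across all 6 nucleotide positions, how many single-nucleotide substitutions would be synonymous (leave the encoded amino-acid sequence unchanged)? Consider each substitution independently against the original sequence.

Codon 1 (ACU, Thr): 3 synonymous substitutions.
Codon 2 (AAA, Lys): 1 synonymous substitution.
Total: 3 + 1 = 4.

4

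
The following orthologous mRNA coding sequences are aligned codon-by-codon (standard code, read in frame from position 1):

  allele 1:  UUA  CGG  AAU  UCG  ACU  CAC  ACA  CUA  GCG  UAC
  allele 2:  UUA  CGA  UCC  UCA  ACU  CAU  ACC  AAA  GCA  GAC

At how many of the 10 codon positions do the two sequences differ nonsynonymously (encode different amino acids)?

Codon 1: UUA Leu / UUA Leu — identical.
Codon 2: CGG Arg / CGA Arg — synonymous.
Codon 3: AAU Asn / UCC Ser — nonsynonymous.
Codon 4: UCG Ser / UCA Ser — synonymous.
Codon 5: ACU Thr / ACU Thr — identical.
Codon 6: CAC His / CAU His — synonymous.
Codon 7: ACA Thr / ACC Thr — synonymous.
Codon 8: CUA Leu / AAA Lys — nonsynonymous.
Codon 9: GCG Ala / GCA Ala — synonymous.
Codon 10: UAC Tyr / GAC Asp — nonsynonymous.
Nonsynonymous differences: 3.

3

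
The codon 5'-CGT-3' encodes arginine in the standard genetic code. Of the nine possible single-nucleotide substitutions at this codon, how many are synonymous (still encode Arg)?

3

Position 1: none → 0 synonymous.
Position 2: none → 0 synonymous.
Position 3: CGC, CGA, CGG → 3 synonymous.
Total: 0 + 0 + 3 = 3.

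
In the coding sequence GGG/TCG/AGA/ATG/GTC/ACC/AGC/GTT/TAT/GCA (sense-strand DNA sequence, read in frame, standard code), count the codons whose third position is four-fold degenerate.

6

Codon 1 GGG (Gly): third position 4-fold.
Codon 2 TCG (Ser): third position 4-fold.
Codon 3 AGA (Arg): third position 2-fold.
Codon 4 ATG (Met): third position 1-fold.
Codon 5 GTC (Val): third position 4-fold.
Codon 6 ACC (Thr): third position 4-fold.
Codon 7 AGC (Ser): third position 2-fold.
Codon 8 GTT (Val): third position 4-fold.
Codon 9 TAT (Tyr): third position 2-fold.
Codon 10 GCA (Ala): third position 4-fold.
Four-fold degenerate third positions: 6.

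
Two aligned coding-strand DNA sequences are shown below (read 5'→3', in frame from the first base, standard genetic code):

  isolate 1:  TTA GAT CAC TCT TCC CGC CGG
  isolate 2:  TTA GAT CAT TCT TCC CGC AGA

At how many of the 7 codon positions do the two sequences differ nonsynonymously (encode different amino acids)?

Codon 1: TTA Leu / TTA Leu — identical.
Codon 2: GAT Asp / GAT Asp — identical.
Codon 3: CAC His / CAT His — synonymous.
Codon 4: TCT Ser / TCT Ser — identical.
Codon 5: TCC Ser / TCC Ser — identical.
Codon 6: CGC Arg / CGC Arg — identical.
Codon 7: CGG Arg / AGA Arg — synonymous.
Nonsynonymous differences: 0.

0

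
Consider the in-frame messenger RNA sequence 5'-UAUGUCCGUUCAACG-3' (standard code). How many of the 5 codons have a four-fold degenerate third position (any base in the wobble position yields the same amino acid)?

Codon 1 UAU (Tyr): third position 2-fold.
Codon 2 GUC (Val): third position 4-fold.
Codon 3 CGU (Arg): third position 4-fold.
Codon 4 UCA (Ser): third position 4-fold.
Codon 5 ACG (Thr): third position 4-fold.
Four-fold degenerate third positions: 4.

4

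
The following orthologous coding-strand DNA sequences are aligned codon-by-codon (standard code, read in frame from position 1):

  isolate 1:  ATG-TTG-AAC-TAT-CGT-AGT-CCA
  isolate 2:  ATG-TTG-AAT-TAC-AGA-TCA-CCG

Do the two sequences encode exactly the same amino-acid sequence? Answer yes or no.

Codon 1: ATG Met / ATG Met — identical.
Codon 2: TTG Leu / TTG Leu — identical.
Codon 3: AAC Asn / AAT Asn — synonymous.
Codon 4: TAT Tyr / TAC Tyr — synonymous.
Codon 5: CGT Arg / AGA Arg — synonymous.
Codon 6: AGT Ser / TCA Ser — synonymous.
Codon 7: CCA Pro / CCG Pro — synonymous.
Nonsynonymous differences: 0 → same protein.

yes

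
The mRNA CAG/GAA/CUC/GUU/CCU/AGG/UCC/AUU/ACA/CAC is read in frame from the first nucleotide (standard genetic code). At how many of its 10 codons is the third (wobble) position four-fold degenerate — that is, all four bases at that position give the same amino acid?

5

Codon 1 CAG (Gln): third position 2-fold.
Codon 2 GAA (Glu): third position 2-fold.
Codon 3 CUC (Leu): third position 4-fold.
Codon 4 GUU (Val): third position 4-fold.
Codon 5 CCU (Pro): third position 4-fold.
Codon 6 AGG (Arg): third position 2-fold.
Codon 7 UCC (Ser): third position 4-fold.
Codon 8 AUU (Ile): third position 3-fold.
Codon 9 ACA (Thr): third position 4-fold.
Codon 10 CAC (His): third position 2-fold.
Four-fold degenerate third positions: 5.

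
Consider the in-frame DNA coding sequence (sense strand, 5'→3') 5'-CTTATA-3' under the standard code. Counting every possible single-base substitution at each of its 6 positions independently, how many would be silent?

Codon 1 (CTT, Leu): 3 synonymous substitutions.
Codon 2 (ATA, Ile): 2 synonymous substitutions.
Total: 3 + 2 = 5.

5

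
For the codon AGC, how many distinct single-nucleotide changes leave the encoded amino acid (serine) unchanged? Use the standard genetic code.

1

Position 1: none → 0 synonymous.
Position 2: none → 0 synonymous.
Position 3: AGU → 1 synonymous.
Total: 0 + 0 + 1 = 1.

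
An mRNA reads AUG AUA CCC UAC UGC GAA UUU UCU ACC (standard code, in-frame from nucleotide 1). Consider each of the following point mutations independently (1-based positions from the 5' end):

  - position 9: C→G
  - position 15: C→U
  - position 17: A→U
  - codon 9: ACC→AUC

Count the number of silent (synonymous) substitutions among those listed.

Codon 3: CCC (Pro) → CCG (Pro) — synonymous.
Codon 5: UGC (Cys) → UGU (Cys) — synonymous.
Codon 6: GAA (Glu) → GUA (Val) — missense.
Codon 9: ACC (Thr) → AUC (Ile) — missense.
Synonymous: 2 of 4.

2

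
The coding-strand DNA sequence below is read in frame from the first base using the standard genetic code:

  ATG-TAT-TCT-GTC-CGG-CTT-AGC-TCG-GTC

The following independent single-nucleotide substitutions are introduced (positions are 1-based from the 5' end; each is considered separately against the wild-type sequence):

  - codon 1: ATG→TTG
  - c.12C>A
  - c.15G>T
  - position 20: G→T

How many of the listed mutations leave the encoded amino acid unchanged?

2

Codon 1: ATG (Met) → TTG (Leu) — missense.
Codon 4: GTC (Val) → GTA (Val) — synonymous.
Codon 5: CGG (Arg) → CGT (Arg) — synonymous.
Codon 7: AGC (Ser) → ATC (Ile) — missense.
Synonymous: 2 of 4.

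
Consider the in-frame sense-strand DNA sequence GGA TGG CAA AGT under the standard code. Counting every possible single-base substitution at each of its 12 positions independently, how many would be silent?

Codon 1 (GGA, Gly): 3 synonymous substitutions.
Codon 2 (TGG, Trp): 0 synonymous substitutions.
Codon 3 (CAA, Gln): 1 synonymous substitution.
Codon 4 (AGT, Ser): 1 synonymous substitution.
Total: 3 + 0 + 1 + 1 = 5.

5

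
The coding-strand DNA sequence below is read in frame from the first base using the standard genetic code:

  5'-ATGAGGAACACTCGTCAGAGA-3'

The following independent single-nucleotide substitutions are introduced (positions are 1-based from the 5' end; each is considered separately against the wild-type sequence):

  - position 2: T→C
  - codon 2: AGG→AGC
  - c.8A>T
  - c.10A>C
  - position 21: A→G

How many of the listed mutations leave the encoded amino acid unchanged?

1

Codon 1: ATG (Met) → ACG (Thr) — missense.
Codon 2: AGG (Arg) → AGC (Ser) — missense.
Codon 3: AAC (Asn) → ATC (Ile) — missense.
Codon 4: ACT (Thr) → CCT (Pro) — missense.
Codon 7: AGA (Arg) → AGG (Arg) — synonymous.
Synonymous: 1 of 5.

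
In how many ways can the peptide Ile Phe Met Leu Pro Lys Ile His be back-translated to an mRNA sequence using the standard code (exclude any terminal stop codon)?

Ile: 3 codons.
Phe: 2 codons.
Met: 1 codon.
Leu: 6 codons.
Pro: 4 codons.
Lys: 2 codons.
Ile: 3 codons.
His: 2 codons.
3 × 2 × 1 × 6 × 4 × 2 × 3 × 2 = 1728.

1728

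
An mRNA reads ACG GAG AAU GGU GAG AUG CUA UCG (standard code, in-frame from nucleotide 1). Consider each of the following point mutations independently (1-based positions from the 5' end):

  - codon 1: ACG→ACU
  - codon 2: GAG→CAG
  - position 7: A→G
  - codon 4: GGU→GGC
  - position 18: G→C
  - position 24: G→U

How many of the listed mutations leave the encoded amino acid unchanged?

3

Codon 1: ACG (Thr) → ACU (Thr) — synonymous.
Codon 2: GAG (Glu) → CAG (Gln) — missense.
Codon 3: AAU (Asn) → GAU (Asp) — missense.
Codon 4: GGU (Gly) → GGC (Gly) — synonymous.
Codon 6: AUG (Met) → AUC (Ile) — missense.
Codon 8: UCG (Ser) → UCU (Ser) — synonymous.
Synonymous: 3 of 6.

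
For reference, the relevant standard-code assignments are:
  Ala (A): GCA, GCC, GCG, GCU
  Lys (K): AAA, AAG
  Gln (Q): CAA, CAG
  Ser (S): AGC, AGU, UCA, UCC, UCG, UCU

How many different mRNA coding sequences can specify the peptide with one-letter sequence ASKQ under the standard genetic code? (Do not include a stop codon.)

96

Ala: 4 codons.
Ser: 6 codons.
Lys: 2 codons.
Gln: 2 codons.
4 × 6 × 2 × 2 = 96.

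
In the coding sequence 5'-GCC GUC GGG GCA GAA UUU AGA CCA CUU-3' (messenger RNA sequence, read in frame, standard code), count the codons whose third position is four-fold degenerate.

Codon 1 GCC (Ala): third position 4-fold.
Codon 2 GUC (Val): third position 4-fold.
Codon 3 GGG (Gly): third position 4-fold.
Codon 4 GCA (Ala): third position 4-fold.
Codon 5 GAA (Glu): third position 2-fold.
Codon 6 UUU (Phe): third position 2-fold.
Codon 7 AGA (Arg): third position 2-fold.
Codon 8 CCA (Pro): third position 4-fold.
Codon 9 CUU (Leu): third position 4-fold.
Four-fold degenerate third positions: 6.

6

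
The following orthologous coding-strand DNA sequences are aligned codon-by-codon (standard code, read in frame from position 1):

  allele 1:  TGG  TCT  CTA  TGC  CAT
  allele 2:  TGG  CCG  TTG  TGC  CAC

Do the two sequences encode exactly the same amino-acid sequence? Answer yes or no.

no

Codon 1: TGG Trp / TGG Trp — identical.
Codon 2: TCT Ser / CCG Pro — nonsynonymous.
Codon 3: CTA Leu / TTG Leu — synonymous.
Codon 4: TGC Cys / TGC Cys — identical.
Codon 5: CAT His / CAC His — synonymous.
Nonsynonymous differences: 1 → different protein.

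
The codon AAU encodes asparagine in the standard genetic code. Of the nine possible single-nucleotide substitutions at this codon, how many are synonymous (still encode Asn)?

1

Position 1: none → 0 synonymous.
Position 2: none → 0 synonymous.
Position 3: AAC → 1 synonymous.
Total: 0 + 0 + 1 = 1.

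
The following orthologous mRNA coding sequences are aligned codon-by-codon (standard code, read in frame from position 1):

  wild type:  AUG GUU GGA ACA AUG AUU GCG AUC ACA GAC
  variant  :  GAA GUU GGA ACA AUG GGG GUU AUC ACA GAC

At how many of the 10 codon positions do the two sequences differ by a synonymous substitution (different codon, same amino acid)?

Codon 1: AUG Met / GAA Glu — nonsynonymous.
Codon 2: GUU Val / GUU Val — identical.
Codon 3: GGA Gly / GGA Gly — identical.
Codon 4: ACA Thr / ACA Thr — identical.
Codon 5: AUG Met / AUG Met — identical.
Codon 6: AUU Ile / GGG Gly — nonsynonymous.
Codon 7: GCG Ala / GUU Val — nonsynonymous.
Codon 8: AUC Ile / AUC Ile — identical.
Codon 9: ACA Thr / ACA Thr — identical.
Codon 10: GAC Asp / GAC Asp — identical.
Synonymous differences: 0.

0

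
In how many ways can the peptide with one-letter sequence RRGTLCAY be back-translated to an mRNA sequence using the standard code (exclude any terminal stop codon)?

Arg: 6 codons.
Arg: 6 codons.
Gly: 4 codons.
Thr: 4 codons.
Leu: 6 codons.
Cys: 2 codons.
Ala: 4 codons.
Tyr: 2 codons.
6 × 6 × 4 × 4 × 6 × 2 × 4 × 2 = 55296.

55296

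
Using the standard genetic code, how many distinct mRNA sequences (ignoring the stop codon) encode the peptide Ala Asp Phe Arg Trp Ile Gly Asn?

Ala: 4 codons.
Asp: 2 codons.
Phe: 2 codons.
Arg: 6 codons.
Trp: 1 codon.
Ile: 3 codons.
Gly: 4 codons.
Asn: 2 codons.
4 × 2 × 2 × 6 × 1 × 3 × 4 × 2 = 2304.

2304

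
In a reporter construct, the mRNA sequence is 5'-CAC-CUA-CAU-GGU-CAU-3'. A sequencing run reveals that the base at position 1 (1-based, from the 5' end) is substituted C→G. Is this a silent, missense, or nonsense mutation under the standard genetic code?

Position 1 falls in codon 1: CAC → His.
After the substitution the codon is GAC → Asp.
His ≠ Asp, so this is a missense mutation.

missense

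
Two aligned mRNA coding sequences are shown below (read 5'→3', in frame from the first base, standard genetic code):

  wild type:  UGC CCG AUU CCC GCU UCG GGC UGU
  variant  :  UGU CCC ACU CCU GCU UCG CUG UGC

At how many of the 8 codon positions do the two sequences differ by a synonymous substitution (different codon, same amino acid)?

4

Codon 1: UGC Cys / UGU Cys — synonymous.
Codon 2: CCG Pro / CCC Pro — synonymous.
Codon 3: AUU Ile / ACU Thr — nonsynonymous.
Codon 4: CCC Pro / CCU Pro — synonymous.
Codon 5: GCU Ala / GCU Ala — identical.
Codon 6: UCG Ser / UCG Ser — identical.
Codon 7: GGC Gly / CUG Leu — nonsynonymous.
Codon 8: UGU Cys / UGC Cys — synonymous.
Synonymous differences: 4.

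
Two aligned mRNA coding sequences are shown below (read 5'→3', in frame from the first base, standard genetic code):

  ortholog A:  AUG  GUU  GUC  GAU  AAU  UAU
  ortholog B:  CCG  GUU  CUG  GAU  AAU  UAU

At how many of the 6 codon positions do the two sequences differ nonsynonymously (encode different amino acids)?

2

Codon 1: AUG Met / CCG Pro — nonsynonymous.
Codon 2: GUU Val / GUU Val — identical.
Codon 3: GUC Val / CUG Leu — nonsynonymous.
Codon 4: GAU Asp / GAU Asp — identical.
Codon 5: AAU Asn / AAU Asn — identical.
Codon 6: UAU Tyr / UAU Tyr — identical.
Nonsynonymous differences: 2.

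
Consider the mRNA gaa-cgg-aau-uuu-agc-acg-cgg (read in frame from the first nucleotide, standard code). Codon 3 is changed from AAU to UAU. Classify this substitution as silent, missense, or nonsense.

missense

Position 7 falls in codon 3: AAU → Asn.
After the substitution the codon is UAU → Tyr.
Asn ≠ Tyr, so this is a missense mutation.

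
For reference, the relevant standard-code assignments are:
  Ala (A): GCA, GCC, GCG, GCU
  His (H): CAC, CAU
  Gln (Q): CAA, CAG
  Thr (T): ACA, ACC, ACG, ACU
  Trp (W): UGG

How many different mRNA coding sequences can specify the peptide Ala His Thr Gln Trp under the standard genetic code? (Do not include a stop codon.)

Ala: 4 codons.
His: 2 codons.
Thr: 4 codons.
Gln: 2 codons.
Trp: 1 codon.
4 × 2 × 4 × 2 × 1 = 64.

64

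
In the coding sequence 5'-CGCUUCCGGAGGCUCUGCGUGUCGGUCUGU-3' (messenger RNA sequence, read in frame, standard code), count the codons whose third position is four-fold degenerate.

6

Codon 1 CGC (Arg): third position 4-fold.
Codon 2 UUC (Phe): third position 2-fold.
Codon 3 CGG (Arg): third position 4-fold.
Codon 4 AGG (Arg): third position 2-fold.
Codon 5 CUC (Leu): third position 4-fold.
Codon 6 UGC (Cys): third position 2-fold.
Codon 7 GUG (Val): third position 4-fold.
Codon 8 UCG (Ser): third position 4-fold.
Codon 9 GUC (Val): third position 4-fold.
Codon 10 UGU (Cys): third position 2-fold.
Four-fold degenerate third positions: 6.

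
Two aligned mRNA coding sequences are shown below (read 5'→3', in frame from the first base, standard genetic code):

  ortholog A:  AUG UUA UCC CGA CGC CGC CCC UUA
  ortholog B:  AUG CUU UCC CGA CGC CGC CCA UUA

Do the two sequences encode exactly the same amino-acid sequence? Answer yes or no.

Codon 1: AUG Met / AUG Met — identical.
Codon 2: UUA Leu / CUU Leu — synonymous.
Codon 3: UCC Ser / UCC Ser — identical.
Codon 4: CGA Arg / CGA Arg — identical.
Codon 5: CGC Arg / CGC Arg — identical.
Codon 6: CGC Arg / CGC Arg — identical.
Codon 7: CCC Pro / CCA Pro — synonymous.
Codon 8: UUA Leu / UUA Leu — identical.
Nonsynonymous differences: 0 → same protein.

yes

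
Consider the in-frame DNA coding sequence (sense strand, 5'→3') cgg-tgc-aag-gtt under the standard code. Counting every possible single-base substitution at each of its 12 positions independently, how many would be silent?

9

Codon 1 (CGG, Arg): 4 synonymous substitutions.
Codon 2 (TGC, Cys): 1 synonymous substitution.
Codon 3 (AAG, Lys): 1 synonymous substitution.
Codon 4 (GTT, Val): 3 synonymous substitutions.
Total: 4 + 1 + 1 + 3 = 9.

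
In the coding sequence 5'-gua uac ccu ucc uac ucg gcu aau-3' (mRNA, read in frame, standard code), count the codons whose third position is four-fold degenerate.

Codon 1 GUA (Val): third position 4-fold.
Codon 2 UAC (Tyr): third position 2-fold.
Codon 3 CCU (Pro): third position 4-fold.
Codon 4 UCC (Ser): third position 4-fold.
Codon 5 UAC (Tyr): third position 2-fold.
Codon 6 UCG (Ser): third position 4-fold.
Codon 7 GCU (Ala): third position 4-fold.
Codon 8 AAU (Asn): third position 2-fold.
Four-fold degenerate third positions: 5.

5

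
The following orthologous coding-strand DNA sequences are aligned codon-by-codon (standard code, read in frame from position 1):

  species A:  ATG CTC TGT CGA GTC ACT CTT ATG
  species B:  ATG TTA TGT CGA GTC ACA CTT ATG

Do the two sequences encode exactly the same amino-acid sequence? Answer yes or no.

yes

Codon 1: ATG Met / ATG Met — identical.
Codon 2: CTC Leu / TTA Leu — synonymous.
Codon 3: TGT Cys / TGT Cys — identical.
Codon 4: CGA Arg / CGA Arg — identical.
Codon 5: GTC Val / GTC Val — identical.
Codon 6: ACT Thr / ACA Thr — synonymous.
Codon 7: CTT Leu / CTT Leu — identical.
Codon 8: ATG Met / ATG Met — identical.
Nonsynonymous differences: 0 → same protein.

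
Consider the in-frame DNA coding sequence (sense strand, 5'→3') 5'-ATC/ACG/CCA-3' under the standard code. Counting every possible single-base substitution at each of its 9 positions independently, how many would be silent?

Codon 1 (ATC, Ile): 2 synonymous substitutions.
Codon 2 (ACG, Thr): 3 synonymous substitutions.
Codon 3 (CCA, Pro): 3 synonymous substitutions.
Total: 2 + 3 + 3 = 8.

8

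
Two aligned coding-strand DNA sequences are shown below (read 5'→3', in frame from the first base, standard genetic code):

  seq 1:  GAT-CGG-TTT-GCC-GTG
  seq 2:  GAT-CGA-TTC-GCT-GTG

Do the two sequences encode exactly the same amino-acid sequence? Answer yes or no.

yes

Codon 1: GAT Asp / GAT Asp — identical.
Codon 2: CGG Arg / CGA Arg — synonymous.
Codon 3: TTT Phe / TTC Phe — synonymous.
Codon 4: GCC Ala / GCT Ala — synonymous.
Codon 5: GTG Val / GTG Val — identical.
Nonsynonymous differences: 0 → same protein.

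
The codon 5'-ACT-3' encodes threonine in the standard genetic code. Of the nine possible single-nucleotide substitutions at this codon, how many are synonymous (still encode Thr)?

Position 1: none → 0 synonymous.
Position 2: none → 0 synonymous.
Position 3: ACC, ACA, ACG → 3 synonymous.
Total: 0 + 0 + 3 = 3.

3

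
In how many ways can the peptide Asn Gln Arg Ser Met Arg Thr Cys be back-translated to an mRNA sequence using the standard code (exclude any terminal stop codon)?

6912

Asn: 2 codons.
Gln: 2 codons.
Arg: 6 codons.
Ser: 6 codons.
Met: 1 codon.
Arg: 6 codons.
Thr: 4 codons.
Cys: 2 codons.
2 × 2 × 6 × 6 × 1 × 6 × 4 × 2 = 6912.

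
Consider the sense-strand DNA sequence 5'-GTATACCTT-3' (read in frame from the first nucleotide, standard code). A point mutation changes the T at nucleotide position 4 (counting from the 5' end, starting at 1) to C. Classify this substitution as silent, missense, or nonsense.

Position 4 falls in codon 2: TAC → Tyr.
After the substitution the codon is CAC → His.
Tyr ≠ His, so this is a missense mutation.

missense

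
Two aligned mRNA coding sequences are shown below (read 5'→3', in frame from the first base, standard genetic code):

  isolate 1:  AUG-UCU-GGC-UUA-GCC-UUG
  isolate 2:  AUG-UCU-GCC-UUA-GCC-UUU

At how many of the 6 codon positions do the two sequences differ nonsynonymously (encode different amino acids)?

2

Codon 1: AUG Met / AUG Met — identical.
Codon 2: UCU Ser / UCU Ser — identical.
Codon 3: GGC Gly / GCC Ala — nonsynonymous.
Codon 4: UUA Leu / UUA Leu — identical.
Codon 5: GCC Ala / GCC Ala — identical.
Codon 6: UUG Leu / UUU Phe — nonsynonymous.
Nonsynonymous differences: 2.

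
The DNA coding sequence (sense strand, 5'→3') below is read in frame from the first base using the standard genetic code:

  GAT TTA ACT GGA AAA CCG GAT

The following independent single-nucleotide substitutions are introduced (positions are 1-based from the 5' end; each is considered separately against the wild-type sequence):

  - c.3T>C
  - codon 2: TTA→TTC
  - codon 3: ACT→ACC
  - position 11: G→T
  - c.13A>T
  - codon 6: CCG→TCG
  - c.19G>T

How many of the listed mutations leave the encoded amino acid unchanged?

Codon 1: GAT (Asp) → GAC (Asp) — synonymous.
Codon 2: TTA (Leu) → TTC (Phe) — missense.
Codon 3: ACT (Thr) → ACC (Thr) — synonymous.
Codon 4: GGA (Gly) → GTA (Val) — missense.
Codon 5: AAA (Lys) → TAA (Stop) — nonsense.
Codon 6: CCG (Pro) → TCG (Ser) — missense.
Codon 7: GAT (Asp) → TAT (Tyr) — missense.
Synonymous: 2 of 7.

2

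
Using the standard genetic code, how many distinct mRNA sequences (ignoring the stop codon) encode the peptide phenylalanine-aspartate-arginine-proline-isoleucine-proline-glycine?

Phe: 2 codons.
Asp: 2 codons.
Arg: 6 codons.
Pro: 4 codons.
Ile: 3 codons.
Pro: 4 codons.
Gly: 4 codons.
2 × 2 × 6 × 4 × 3 × 4 × 4 = 4608.

4608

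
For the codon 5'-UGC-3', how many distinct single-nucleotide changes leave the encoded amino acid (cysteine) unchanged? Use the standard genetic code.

Position 1: none → 0 synonymous.
Position 2: none → 0 synonymous.
Position 3: UGU → 1 synonymous.
Total: 0 + 0 + 1 = 1.

1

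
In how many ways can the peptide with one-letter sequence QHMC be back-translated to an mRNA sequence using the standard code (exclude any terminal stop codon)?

8

Gln: 2 codons.
His: 2 codons.
Met: 1 codon.
Cys: 2 codons.
2 × 2 × 1 × 2 = 8.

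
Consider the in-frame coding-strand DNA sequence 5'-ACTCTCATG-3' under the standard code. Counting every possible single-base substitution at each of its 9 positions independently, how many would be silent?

Codon 1 (ACT, Thr): 3 synonymous substitutions.
Codon 2 (CTC, Leu): 3 synonymous substitutions.
Codon 3 (ATG, Met): 0 synonymous substitutions.
Total: 3 + 3 + 0 = 6.

6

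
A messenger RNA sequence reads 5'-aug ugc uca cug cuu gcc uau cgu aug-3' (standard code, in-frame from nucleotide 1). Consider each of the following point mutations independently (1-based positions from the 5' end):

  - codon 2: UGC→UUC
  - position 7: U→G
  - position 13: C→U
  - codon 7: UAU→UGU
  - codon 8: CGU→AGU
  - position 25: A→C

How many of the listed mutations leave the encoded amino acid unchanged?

0

Codon 2: UGC (Cys) → UUC (Phe) — missense.
Codon 3: UCA (Ser) → GCA (Ala) — missense.
Codon 5: CUU (Leu) → UUU (Phe) — missense.
Codon 7: UAU (Tyr) → UGU (Cys) — missense.
Codon 8: CGU (Arg) → AGU (Ser) — missense.
Codon 9: AUG (Met) → CUG (Leu) — missense.
Synonymous: 0 of 6.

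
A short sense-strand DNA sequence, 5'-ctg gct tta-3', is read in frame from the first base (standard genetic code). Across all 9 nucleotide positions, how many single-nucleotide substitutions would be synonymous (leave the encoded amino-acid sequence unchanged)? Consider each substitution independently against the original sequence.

9

Codon 1 (CTG, Leu): 4 synonymous substitutions.
Codon 2 (GCT, Ala): 3 synonymous substitutions.
Codon 3 (TTA, Leu): 2 synonymous substitutions.
Total: 4 + 3 + 2 = 9.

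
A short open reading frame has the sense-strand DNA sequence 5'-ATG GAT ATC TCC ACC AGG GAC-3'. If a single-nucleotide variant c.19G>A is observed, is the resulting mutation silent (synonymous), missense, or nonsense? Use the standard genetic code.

missense

Position 19 falls in codon 7: GAC → Asp.
After the substitution the codon is AAC → Asn.
Asp ≠ Asn, so this is a missense mutation.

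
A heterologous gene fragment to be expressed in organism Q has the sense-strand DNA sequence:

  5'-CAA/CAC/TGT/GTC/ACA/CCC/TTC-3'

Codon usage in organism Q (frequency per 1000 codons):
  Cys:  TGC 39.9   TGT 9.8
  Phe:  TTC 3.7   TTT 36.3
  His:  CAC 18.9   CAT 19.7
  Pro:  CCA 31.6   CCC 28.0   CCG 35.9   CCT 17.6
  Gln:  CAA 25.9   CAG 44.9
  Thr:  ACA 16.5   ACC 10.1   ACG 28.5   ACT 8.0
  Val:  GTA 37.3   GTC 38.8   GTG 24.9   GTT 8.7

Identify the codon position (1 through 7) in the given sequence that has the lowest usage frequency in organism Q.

7

Codon 1 CAA (Gln): 25.9 per 1000.
Codon 2 CAC (His): 18.9 per 1000.
Codon 3 TGT (Cys): 9.8 per 1000.
Codon 4 GTC (Val): 38.8 per 1000.
Codon 5 ACA (Thr): 16.5 per 1000.
Codon 6 CCC (Pro): 28.0 per 1000.
Codon 7 TTC (Phe): 3.7 per 1000.
Lowest frequency is 3.7 at codon 7.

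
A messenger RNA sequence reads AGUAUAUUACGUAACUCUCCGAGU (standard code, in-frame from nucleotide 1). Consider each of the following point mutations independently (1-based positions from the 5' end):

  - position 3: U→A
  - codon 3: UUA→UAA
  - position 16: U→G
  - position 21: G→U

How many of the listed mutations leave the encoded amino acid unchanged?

Codon 1: AGU (Ser) → AGA (Arg) — missense.
Codon 3: UUA (Leu) → UAA (Stop) — nonsense.
Codon 6: UCU (Ser) → GCU (Ala) — missense.
Codon 7: CCG (Pro) → CCU (Pro) — synonymous.
Synonymous: 1 of 4.

1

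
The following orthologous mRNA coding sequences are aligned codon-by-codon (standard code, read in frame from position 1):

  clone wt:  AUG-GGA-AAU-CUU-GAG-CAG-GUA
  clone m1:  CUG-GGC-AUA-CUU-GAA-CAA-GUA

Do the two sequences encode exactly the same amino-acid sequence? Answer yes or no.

no

Codon 1: AUG Met / CUG Leu — nonsynonymous.
Codon 2: GGA Gly / GGC Gly — synonymous.
Codon 3: AAU Asn / AUA Ile — nonsynonymous.
Codon 4: CUU Leu / CUU Leu — identical.
Codon 5: GAG Glu / GAA Glu — synonymous.
Codon 6: CAG Gln / CAA Gln — synonymous.
Codon 7: GUA Val / GUA Val — identical.
Nonsynonymous differences: 2 → different protein.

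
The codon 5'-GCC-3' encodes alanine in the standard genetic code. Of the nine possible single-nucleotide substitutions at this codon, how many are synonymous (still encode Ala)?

Position 1: none → 0 synonymous.
Position 2: none → 0 synonymous.
Position 3: GCT, GCA, GCG → 3 synonymous.
Total: 0 + 0 + 3 = 3.

3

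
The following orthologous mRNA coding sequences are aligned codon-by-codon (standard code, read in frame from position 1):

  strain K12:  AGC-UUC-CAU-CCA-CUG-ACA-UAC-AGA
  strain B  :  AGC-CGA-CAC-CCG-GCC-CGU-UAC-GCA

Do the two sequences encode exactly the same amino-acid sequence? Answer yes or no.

no

Codon 1: AGC Ser / AGC Ser — identical.
Codon 2: UUC Phe / CGA Arg — nonsynonymous.
Codon 3: CAU His / CAC His — synonymous.
Codon 4: CCA Pro / CCG Pro — synonymous.
Codon 5: CUG Leu / GCC Ala — nonsynonymous.
Codon 6: ACA Thr / CGU Arg — nonsynonymous.
Codon 7: UAC Tyr / UAC Tyr — identical.
Codon 8: AGA Arg / GCA Ala — nonsynonymous.
Nonsynonymous differences: 4 → different protein.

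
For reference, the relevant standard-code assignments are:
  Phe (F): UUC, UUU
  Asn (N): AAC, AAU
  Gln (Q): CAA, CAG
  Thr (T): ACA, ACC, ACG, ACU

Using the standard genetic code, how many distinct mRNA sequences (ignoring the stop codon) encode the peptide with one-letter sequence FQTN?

32

Phe: 2 codons.
Gln: 2 codons.
Thr: 4 codons.
Asn: 2 codons.
2 × 2 × 4 × 2 = 32.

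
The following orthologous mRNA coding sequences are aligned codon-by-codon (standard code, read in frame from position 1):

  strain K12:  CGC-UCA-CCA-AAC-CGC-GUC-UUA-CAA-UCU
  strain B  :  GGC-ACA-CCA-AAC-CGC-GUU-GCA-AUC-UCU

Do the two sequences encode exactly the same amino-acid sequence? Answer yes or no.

Codon 1: CGC Arg / GGC Gly — nonsynonymous.
Codon 2: UCA Ser / ACA Thr — nonsynonymous.
Codon 3: CCA Pro / CCA Pro — identical.
Codon 4: AAC Asn / AAC Asn — identical.
Codon 5: CGC Arg / CGC Arg — identical.
Codon 6: GUC Val / GUU Val — synonymous.
Codon 7: UUA Leu / GCA Ala — nonsynonymous.
Codon 8: CAA Gln / AUC Ile — nonsynonymous.
Codon 9: UCU Ser / UCU Ser — identical.
Nonsynonymous differences: 4 → different protein.

no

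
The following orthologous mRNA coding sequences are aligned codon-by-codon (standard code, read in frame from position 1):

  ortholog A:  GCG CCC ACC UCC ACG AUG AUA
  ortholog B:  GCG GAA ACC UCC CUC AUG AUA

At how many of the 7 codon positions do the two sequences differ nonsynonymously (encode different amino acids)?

Codon 1: GCG Ala / GCG Ala — identical.
Codon 2: CCC Pro / GAA Glu — nonsynonymous.
Codon 3: ACC Thr / ACC Thr — identical.
Codon 4: UCC Ser / UCC Ser — identical.
Codon 5: ACG Thr / CUC Leu — nonsynonymous.
Codon 6: AUG Met / AUG Met — identical.
Codon 7: AUA Ile / AUA Ile — identical.
Nonsynonymous differences: 2.

2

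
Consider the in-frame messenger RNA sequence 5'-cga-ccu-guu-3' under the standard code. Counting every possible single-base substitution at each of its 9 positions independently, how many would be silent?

10

Codon 1 (CGA, Arg): 4 synonymous substitutions.
Codon 2 (CCU, Pro): 3 synonymous substitutions.
Codon 3 (GUU, Val): 3 synonymous substitutions.
Total: 4 + 3 + 3 = 10.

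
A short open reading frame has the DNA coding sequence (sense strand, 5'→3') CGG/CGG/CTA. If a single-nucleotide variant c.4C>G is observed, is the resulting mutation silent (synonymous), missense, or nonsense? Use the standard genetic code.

Position 4 falls in codon 2: CGG → Arg.
After the substitution the codon is GGG → Gly.
Arg ≠ Gly, so this is a missense mutation.

missense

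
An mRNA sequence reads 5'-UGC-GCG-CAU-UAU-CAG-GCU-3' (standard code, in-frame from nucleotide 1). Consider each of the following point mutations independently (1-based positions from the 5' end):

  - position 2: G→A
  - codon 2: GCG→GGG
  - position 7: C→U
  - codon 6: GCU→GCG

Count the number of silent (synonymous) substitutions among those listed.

Codon 1: UGC (Cys) → UAC (Tyr) — missense.
Codon 2: GCG (Ala) → GGG (Gly) — missense.
Codon 3: CAU (His) → UAU (Tyr) — missense.
Codon 6: GCU (Ala) → GCG (Ala) — synonymous.
Synonymous: 1 of 4.

1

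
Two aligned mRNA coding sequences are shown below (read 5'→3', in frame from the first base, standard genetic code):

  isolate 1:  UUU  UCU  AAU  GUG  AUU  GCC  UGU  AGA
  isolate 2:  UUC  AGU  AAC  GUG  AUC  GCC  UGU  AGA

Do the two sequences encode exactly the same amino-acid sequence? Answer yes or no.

Codon 1: UUU Phe / UUC Phe — synonymous.
Codon 2: UCU Ser / AGU Ser — synonymous.
Codon 3: AAU Asn / AAC Asn — synonymous.
Codon 4: GUG Val / GUG Val — identical.
Codon 5: AUU Ile / AUC Ile — synonymous.
Codon 6: GCC Ala / GCC Ala — identical.
Codon 7: UGU Cys / UGU Cys — identical.
Codon 8: AGA Arg / AGA Arg — identical.
Nonsynonymous differences: 0 → same protein.

yes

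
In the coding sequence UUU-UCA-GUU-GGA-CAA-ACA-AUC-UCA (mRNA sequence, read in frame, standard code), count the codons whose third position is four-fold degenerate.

5

Codon 1 UUU (Phe): third position 2-fold.
Codon 2 UCA (Ser): third position 4-fold.
Codon 3 GUU (Val): third position 4-fold.
Codon 4 GGA (Gly): third position 4-fold.
Codon 5 CAA (Gln): third position 2-fold.
Codon 6 ACA (Thr): third position 4-fold.
Codon 7 AUC (Ile): third position 3-fold.
Codon 8 UCA (Ser): third position 4-fold.
Four-fold degenerate third positions: 5.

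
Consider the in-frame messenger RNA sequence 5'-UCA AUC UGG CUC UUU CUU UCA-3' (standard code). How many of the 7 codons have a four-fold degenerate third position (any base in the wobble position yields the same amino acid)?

Codon 1 UCA (Ser): third position 4-fold.
Codon 2 AUC (Ile): third position 3-fold.
Codon 3 UGG (Trp): third position 1-fold.
Codon 4 CUC (Leu): third position 4-fold.
Codon 5 UUU (Phe): third position 2-fold.
Codon 6 CUU (Leu): third position 4-fold.
Codon 7 UCA (Ser): third position 4-fold.
Four-fold degenerate third positions: 4.

4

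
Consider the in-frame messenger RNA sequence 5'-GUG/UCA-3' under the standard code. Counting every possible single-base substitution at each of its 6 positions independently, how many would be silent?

6

Codon 1 (GUG, Val): 3 synonymous substitutions.
Codon 2 (UCA, Ser): 3 synonymous substitutions.
Total: 3 + 3 = 6.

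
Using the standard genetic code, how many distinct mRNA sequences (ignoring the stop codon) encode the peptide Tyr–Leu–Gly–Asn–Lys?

Tyr: 2 codons.
Leu: 6 codons.
Gly: 4 codons.
Asn: 2 codons.
Lys: 2 codons.
2 × 6 × 4 × 2 × 2 = 192.

192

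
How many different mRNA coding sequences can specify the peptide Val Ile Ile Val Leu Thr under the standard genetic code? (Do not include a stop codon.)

3456

Val: 4 codons.
Ile: 3 codons.
Ile: 3 codons.
Val: 4 codons.
Leu: 6 codons.
Thr: 4 codons.
4 × 3 × 3 × 4 × 6 × 4 = 3456.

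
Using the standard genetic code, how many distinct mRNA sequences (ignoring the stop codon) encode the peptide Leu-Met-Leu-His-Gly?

Leu: 6 codons.
Met: 1 codon.
Leu: 6 codons.
His: 2 codons.
Gly: 4 codons.
6 × 1 × 6 × 2 × 4 = 288.

288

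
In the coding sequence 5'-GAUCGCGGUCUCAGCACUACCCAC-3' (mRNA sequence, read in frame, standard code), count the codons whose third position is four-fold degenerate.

5

Codon 1 GAU (Asp): third position 2-fold.
Codon 2 CGC (Arg): third position 4-fold.
Codon 3 GGU (Gly): third position 4-fold.
Codon 4 CUC (Leu): third position 4-fold.
Codon 5 AGC (Ser): third position 2-fold.
Codon 6 ACU (Thr): third position 4-fold.
Codon 7 ACC (Thr): third position 4-fold.
Codon 8 CAC (His): third position 2-fold.
Four-fold degenerate third positions: 5.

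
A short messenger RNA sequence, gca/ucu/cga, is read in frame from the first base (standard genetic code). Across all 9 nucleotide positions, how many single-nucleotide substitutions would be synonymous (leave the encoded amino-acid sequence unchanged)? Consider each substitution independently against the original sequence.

10

Codon 1 (GCA, Ala): 3 synonymous substitutions.
Codon 2 (UCU, Ser): 3 synonymous substitutions.
Codon 3 (CGA, Arg): 4 synonymous substitutions.
Total: 3 + 3 + 4 = 10.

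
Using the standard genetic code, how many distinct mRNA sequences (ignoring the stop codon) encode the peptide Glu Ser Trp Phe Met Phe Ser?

288

Glu: 2 codons.
Ser: 6 codons.
Trp: 1 codon.
Phe: 2 codons.
Met: 1 codon.
Phe: 2 codons.
Ser: 6 codons.
2 × 6 × 1 × 2 × 1 × 2 × 6 = 288.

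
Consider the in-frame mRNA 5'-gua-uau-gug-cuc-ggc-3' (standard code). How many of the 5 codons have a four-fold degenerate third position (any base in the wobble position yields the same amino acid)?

Codon 1 GUA (Val): third position 4-fold.
Codon 2 UAU (Tyr): third position 2-fold.
Codon 3 GUG (Val): third position 4-fold.
Codon 4 CUC (Leu): third position 4-fold.
Codon 5 GGC (Gly): third position 4-fold.
Four-fold degenerate third positions: 4.

4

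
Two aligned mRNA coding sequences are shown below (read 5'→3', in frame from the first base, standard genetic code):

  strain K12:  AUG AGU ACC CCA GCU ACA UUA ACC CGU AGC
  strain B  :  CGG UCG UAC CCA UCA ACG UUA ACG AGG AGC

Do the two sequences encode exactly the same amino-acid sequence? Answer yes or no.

no

Codon 1: AUG Met / CGG Arg — nonsynonymous.
Codon 2: AGU Ser / UCG Ser — synonymous.
Codon 3: ACC Thr / UAC Tyr — nonsynonymous.
Codon 4: CCA Pro / CCA Pro — identical.
Codon 5: GCU Ala / UCA Ser — nonsynonymous.
Codon 6: ACA Thr / ACG Thr — synonymous.
Codon 7: UUA Leu / UUA Leu — identical.
Codon 8: ACC Thr / ACG Thr — synonymous.
Codon 9: CGU Arg / AGG Arg — synonymous.
Codon 10: AGC Ser / AGC Ser — identical.
Nonsynonymous differences: 3 → different protein.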